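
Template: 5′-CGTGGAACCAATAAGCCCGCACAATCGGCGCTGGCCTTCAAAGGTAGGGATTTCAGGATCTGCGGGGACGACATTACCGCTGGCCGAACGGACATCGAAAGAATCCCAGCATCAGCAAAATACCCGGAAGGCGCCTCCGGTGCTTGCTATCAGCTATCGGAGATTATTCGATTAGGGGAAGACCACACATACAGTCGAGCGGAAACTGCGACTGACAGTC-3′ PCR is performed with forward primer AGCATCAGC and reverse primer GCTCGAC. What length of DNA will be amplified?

93 bp

Forward primer AGCATCAGC is found on the top strand at positions 108–116.
Taking the reverse complement of GCTCGAC gives GTCGAGC, found at positions 194–200 on the template; the primer anneals here to the top strand with its 3' end pointing upstream.
Product length = (reverse-primer end) − (forward-primer start) + 1 = 200 − 108 + 1 = 93 bp.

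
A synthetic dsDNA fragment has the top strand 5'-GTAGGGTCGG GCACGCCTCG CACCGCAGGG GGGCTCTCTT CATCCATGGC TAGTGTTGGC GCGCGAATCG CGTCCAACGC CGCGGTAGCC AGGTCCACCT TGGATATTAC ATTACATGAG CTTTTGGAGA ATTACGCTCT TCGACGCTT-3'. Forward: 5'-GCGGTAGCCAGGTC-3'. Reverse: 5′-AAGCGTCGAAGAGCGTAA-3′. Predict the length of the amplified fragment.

68 bp

Scanning the template, GCGGTAGCCAGGTC occurs at positions 82–95; this primer anneals to the bottom strand there with its 3' end pointing downstream.
Taking the reverse complement of AAGCGTCGAAGAGCGTAA gives TTACGCTCTTCGACGCTT, found at positions 132–149 on the template; the primer anneals here to the top strand with its 3' end pointing upstream.
The product runs from position 82 to position 149, so its length is 149 − 82 + 1 = 68 bp.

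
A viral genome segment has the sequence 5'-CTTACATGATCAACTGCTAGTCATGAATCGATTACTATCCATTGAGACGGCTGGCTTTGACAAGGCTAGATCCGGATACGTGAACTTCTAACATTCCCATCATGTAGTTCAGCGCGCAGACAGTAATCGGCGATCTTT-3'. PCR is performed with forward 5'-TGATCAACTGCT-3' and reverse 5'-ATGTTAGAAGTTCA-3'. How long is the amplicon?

88 bp

Forward primer TGATCAACTGCT is found on the top strand at positions 7–18.
Reverse complement of the reverse primer: TGAACTTCTAACAT. This occurs on the top strand at positions 81–94.
The product runs from position 7 to position 94, so its length is 94 − 7 + 1 = 88 bp.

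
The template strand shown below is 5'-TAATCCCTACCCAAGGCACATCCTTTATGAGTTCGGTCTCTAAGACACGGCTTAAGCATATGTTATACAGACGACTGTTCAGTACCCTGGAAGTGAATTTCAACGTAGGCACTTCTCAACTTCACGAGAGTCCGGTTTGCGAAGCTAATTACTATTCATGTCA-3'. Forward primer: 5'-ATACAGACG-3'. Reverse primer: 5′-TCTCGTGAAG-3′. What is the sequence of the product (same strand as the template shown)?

Forward primer ATACAGACG is found on the top strand at positions 65–73.
Reverse complement of the reverse primer: CTTCACGAGA. This occurs on the top strand at positions 120–129.
The product is the template from position 65 through 129 (65 bp).

5'-ATACAGACGACTGTTCAGTACCCTGGAAGTGAATTTCAACGTAGGCACTTCTCAACTTCACGAGA-3'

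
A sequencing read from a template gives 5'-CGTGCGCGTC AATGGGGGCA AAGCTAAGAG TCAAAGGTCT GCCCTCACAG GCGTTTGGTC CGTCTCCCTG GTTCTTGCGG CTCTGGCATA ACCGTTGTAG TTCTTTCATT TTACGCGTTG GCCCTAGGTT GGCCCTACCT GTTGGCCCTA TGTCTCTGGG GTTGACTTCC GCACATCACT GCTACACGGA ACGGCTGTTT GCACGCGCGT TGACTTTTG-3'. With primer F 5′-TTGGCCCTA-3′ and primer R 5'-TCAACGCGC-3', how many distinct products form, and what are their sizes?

Three products: 96 bp, 85 bp, 72 bp

The forward primer TTGGCCCTA matches the top strand at positions 118–126, 129–137, 142–150.
The reverse primer's reverse complement is GCGCGTTGA, matching at positions 205–213.
Each forward site pairs with the reverse site to give a product ending at position 213: sizes 96, 85, 72 bp.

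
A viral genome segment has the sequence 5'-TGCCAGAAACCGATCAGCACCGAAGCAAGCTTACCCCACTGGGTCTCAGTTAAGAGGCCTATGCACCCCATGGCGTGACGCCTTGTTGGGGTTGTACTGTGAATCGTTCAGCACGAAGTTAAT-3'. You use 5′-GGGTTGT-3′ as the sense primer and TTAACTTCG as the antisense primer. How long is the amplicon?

Forward primer GGGTTGT is found on the top strand at positions 89–95.
The reverse primer's reverse complement is CGAAGTTAA, which matches the template at positions 114–122.
Product length = (reverse-primer end) − (forward-primer start) + 1 = 122 − 89 + 1 = 34 bp.

34 bp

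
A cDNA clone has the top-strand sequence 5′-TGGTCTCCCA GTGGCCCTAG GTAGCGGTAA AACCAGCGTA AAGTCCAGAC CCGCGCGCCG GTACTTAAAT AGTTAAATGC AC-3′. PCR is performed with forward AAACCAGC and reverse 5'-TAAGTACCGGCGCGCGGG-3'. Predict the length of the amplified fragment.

38 bp

Forward primer AAACCAGC is found on the top strand at positions 30–37.
Taking the reverse complement of TAAGTACCGGCGCGCGGG gives CCCGCGCGCCGGTACTTA, found at positions 50–67 on the template; the primer anneals here to the top strand with its 3' end pointing upstream.
Product length = (reverse-primer end) − (forward-primer start) + 1 = 67 − 30 + 1 = 38 bp.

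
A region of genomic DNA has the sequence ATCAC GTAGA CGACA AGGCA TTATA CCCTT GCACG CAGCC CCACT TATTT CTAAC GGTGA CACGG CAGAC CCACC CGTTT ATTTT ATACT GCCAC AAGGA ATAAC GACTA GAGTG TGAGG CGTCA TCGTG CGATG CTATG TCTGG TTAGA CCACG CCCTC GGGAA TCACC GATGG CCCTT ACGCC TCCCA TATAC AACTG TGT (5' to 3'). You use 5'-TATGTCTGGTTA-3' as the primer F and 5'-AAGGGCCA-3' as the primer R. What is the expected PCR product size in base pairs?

44 bp

Forward primer TATGTCTGGTTA is found on the top strand at positions 137–148.
Reverse complement of the reverse primer: TGGCCCTT. This occurs on the top strand at positions 173–180.
Amplicon spans positions 137–180: 44 bp.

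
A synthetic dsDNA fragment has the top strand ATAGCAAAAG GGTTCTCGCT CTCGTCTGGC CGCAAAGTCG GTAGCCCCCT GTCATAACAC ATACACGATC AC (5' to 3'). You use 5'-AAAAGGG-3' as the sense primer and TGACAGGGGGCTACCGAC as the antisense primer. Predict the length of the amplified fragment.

49 bp

The forward primer matches the template at positions 6–12.
Taking the reverse complement of TGACAGGGGGCTACCGAC gives GTCGGTAGCCCCCTGTCA, found at positions 37–54 on the template; the primer anneals here to the top strand with its 3' end pointing upstream.
Amplicon spans positions 6–54: 49 bp.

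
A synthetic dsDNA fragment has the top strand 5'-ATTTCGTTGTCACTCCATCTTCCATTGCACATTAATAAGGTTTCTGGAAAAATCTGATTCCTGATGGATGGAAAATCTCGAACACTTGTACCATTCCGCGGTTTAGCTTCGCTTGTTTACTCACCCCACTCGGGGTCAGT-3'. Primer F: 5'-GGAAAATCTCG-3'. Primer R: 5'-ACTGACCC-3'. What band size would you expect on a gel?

71 bp

Scanning the template, GGAAAATCTCG occurs at positions 70–80; this primer anneals to the bottom strand there with its 3' end pointing downstream.
Reverse complement of the reverse primer: GGGTCAGT. This occurs on the top strand at positions 133–140.
Product length = (reverse-primer end) − (forward-primer start) + 1 = 140 − 70 + 1 = 71 bp.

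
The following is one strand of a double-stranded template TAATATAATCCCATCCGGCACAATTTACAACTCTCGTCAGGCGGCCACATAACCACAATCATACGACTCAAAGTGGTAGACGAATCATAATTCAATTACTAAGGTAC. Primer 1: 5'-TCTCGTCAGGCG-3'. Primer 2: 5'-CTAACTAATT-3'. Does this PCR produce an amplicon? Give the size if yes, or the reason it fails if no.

Primer 2 (CTAACTAATT) does not match the top strand, and its reverse complement AATTAGTTAG does not match either.
With no annealing site for primer 2, no amplification occurs.

No product — primer 2 has no binding site in the template.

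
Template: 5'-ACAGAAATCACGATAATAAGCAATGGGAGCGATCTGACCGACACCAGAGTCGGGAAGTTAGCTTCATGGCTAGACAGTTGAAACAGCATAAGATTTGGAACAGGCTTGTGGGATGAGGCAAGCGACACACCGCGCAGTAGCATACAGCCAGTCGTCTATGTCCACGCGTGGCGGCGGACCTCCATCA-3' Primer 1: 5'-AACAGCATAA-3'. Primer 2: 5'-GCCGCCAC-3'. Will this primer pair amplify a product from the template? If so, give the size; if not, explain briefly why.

Yes — a 94 bp product.

Primer 1 (AACAGCATAA) matches the top strand at positions 82–91; it acts as a forward primer.
Primer 2's reverse complement is GTGGCGGC, matching the top strand at positions 168–175; it acts as a reverse primer.
The 3' ends face each other across positions 82–175, giving a 94 bp product.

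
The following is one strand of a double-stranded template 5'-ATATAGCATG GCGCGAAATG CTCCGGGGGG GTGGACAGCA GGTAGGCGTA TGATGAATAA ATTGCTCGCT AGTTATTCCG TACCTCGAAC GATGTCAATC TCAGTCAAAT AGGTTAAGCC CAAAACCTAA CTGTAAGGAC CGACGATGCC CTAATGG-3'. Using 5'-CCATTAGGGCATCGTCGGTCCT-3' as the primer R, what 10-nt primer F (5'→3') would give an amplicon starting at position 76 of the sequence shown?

5'-TTCCGTACCT-3'

The reverse primer's reverse complement AGGACCGACGATGCCCTAATGG matches the template at positions 136–157; the product starts at position 76.
The forward primer is identical to the top strand over positions 76–85: TTCCGTACCT.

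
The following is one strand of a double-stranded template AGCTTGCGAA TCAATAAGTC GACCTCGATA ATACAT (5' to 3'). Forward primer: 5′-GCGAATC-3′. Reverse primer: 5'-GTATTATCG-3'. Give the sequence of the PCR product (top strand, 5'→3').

Forward primer GCGAATC is found on the top strand at positions 6–12.
The reverse primer's reverse complement is CGATAATAC, which matches the template at positions 26–34.
The product is the template from position 6 through 34 (29 bp).

5'-GCGAATCAATAAGTCGACCTCGATAATAC-3'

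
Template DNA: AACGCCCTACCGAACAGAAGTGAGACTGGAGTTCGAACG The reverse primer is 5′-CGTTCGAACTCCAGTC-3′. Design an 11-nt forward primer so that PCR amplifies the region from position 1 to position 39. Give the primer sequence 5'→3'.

5'-AACGCCCTACC-3'

The reverse primer's reverse complement GACTGGAGTTCGAACG matches the template at positions 24–39; the product starts at position 1.
The forward primer is identical to the top strand over positions 1–11: AACGCCCTACC.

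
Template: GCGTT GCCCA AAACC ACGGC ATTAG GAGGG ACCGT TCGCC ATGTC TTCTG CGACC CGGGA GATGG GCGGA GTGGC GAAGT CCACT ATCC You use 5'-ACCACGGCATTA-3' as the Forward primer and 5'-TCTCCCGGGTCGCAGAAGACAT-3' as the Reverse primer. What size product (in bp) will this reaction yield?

Scanning the template, ACCACGGCATTA occurs at positions 13–24; this primer anneals to the bottom strand there with its 3' end pointing downstream.
Reverse complement of the reverse primer: ATGTCTTCTGCGACCCGGGAGA. This occurs on the top strand at positions 41–62.
The product runs from position 13 to position 62, so its length is 62 − 13 + 1 = 50 bp.

50 bp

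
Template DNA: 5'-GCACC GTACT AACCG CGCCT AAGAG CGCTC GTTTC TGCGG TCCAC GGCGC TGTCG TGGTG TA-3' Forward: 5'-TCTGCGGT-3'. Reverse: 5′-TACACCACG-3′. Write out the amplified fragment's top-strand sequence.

Forward primer TCTGCGGT is found on the top strand at positions 34–41.
The reverse primer's reverse complement is CGTGGTGTA, which matches the template at positions 54–62.
The product is the template from position 34 through 62 (29 bp).

5'-TCTGCGGTCCACGGCGCTGTCGTGGTGTA-3'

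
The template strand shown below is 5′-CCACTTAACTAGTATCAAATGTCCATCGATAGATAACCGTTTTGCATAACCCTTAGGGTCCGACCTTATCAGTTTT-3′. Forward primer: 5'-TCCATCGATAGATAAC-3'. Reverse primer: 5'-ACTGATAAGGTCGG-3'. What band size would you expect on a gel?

The forward primer matches the template at positions 22–37.
Taking the reverse complement of ACTGATAAGGTCGG gives CCGACCTTATCAGT, found at positions 60–73 on the template; the primer anneals here to the top strand with its 3' end pointing upstream.
Amplicon spans positions 22–73: 52 bp.

52 bp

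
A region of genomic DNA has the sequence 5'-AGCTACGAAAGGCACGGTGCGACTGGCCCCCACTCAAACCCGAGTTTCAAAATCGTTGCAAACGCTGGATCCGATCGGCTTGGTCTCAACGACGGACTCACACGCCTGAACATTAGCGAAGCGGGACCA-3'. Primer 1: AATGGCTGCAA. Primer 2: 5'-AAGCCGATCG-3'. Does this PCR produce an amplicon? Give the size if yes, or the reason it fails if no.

No product — primer 1 has no binding site in the template.

Primer 1 (AATGGCTGCAA) does not match the top strand, and its reverse complement TTGCAGCCATT does not match either.
With no annealing site for primer 1, no amplification occurs.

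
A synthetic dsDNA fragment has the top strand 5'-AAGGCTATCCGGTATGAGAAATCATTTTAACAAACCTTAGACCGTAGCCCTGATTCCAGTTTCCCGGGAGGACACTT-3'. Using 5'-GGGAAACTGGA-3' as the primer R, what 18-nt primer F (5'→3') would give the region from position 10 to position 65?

5'-CGGTATGAGAAATCATTT-3'

The reverse primer's reverse complement TCCAGTTTCCC matches the template at positions 55–65; the product starts at position 10.
The forward primer is identical to the top strand over positions 10–27: CGGTATGAGAAATCATTT.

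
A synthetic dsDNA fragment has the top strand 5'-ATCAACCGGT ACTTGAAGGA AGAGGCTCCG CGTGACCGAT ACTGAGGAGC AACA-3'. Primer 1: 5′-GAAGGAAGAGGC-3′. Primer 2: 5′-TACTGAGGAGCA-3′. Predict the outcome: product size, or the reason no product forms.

No product — both primers anneal to the same strand and extend in the same direction.

Primer 1 (GAAGGAAGAGGC) matches the top strand at positions 15–26 (3' end points downstream).
Primer 2 (TACTGAGGAGCA) also matches the top strand directly, at positions 40–51 — its reverse complement TGCTCCTCAGTA is not present.
Both primers anneal to the bottom strand with 3' ends pointing the same way, so neither can prime synthesis back toward the other.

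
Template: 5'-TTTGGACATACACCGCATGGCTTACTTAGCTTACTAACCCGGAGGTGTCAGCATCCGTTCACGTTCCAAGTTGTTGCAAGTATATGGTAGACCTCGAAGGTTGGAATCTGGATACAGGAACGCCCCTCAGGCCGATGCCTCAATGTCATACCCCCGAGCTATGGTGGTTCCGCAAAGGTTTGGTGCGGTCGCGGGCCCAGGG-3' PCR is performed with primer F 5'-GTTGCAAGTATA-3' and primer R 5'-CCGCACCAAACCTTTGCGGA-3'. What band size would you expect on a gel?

Scanning the template, GTTGCAAGTATA occurs at positions 73–84; this primer anneals to the bottom strand there with its 3' end pointing downstream.
Taking the reverse complement of CCGCACCAAACCTTTGCGGA gives TCCGCAAAGGTTTGGTGCGG, found at positions 169–188 on the template; the primer anneals here to the top strand with its 3' end pointing upstream.
The product runs from position 73 to position 188, so its length is 188 − 73 + 1 = 116 bp.

116 bp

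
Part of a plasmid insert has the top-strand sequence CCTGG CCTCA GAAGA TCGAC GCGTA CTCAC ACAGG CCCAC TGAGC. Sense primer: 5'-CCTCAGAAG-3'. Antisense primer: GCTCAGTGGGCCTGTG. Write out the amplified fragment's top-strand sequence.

5'-CCTCAGAAGATCGACGCGTACTCACACAGGCCCACTGAGC-3'

The forward primer matches the template at positions 6–14.
Reverse complement of the reverse primer: CACAGGCCCACTGAGC. This occurs on the top strand at positions 30–45.
The product is the template from position 6 through 45 (40 bp).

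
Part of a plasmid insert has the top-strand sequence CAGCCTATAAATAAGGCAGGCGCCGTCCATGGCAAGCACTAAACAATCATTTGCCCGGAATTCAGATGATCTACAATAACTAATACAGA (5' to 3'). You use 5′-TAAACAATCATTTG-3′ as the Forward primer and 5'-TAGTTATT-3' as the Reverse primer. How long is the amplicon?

The forward primer matches the template at positions 40–53.
The reverse primer's reverse complement is AATAACTA, which matches the template at positions 75–82.
Product length = (reverse-primer end) − (forward-primer start) + 1 = 82 − 40 + 1 = 43 bp.

43 bp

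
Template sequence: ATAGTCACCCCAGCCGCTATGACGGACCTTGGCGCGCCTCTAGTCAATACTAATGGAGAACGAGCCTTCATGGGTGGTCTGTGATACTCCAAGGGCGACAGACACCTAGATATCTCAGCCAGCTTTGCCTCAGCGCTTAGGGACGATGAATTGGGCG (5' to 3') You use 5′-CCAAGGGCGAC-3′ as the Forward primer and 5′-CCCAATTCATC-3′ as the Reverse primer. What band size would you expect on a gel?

67 bp

Scanning the template, CCAAGGGCGAC occurs at positions 89–99; this primer anneals to the bottom strand there with its 3' end pointing downstream.
The reverse primer's reverse complement is GATGAATTGGG, which matches the template at positions 145–155.
Product length = (reverse-primer end) − (forward-primer start) + 1 = 155 − 89 + 1 = 67 bp.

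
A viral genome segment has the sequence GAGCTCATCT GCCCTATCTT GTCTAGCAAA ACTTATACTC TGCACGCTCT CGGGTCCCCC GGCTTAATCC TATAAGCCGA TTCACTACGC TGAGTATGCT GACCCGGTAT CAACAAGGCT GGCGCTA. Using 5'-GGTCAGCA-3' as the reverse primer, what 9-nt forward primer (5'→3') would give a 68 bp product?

5'-ACTCTGCAC-3'

The reverse primer's reverse complement TGCTGACC matches the template at positions 97–104, so the product ends at position 104.
A 68 bp product then starts at position 104 − 68 + 1 = 37.
The forward primer is identical to the top strand there: ACTCTGCAC.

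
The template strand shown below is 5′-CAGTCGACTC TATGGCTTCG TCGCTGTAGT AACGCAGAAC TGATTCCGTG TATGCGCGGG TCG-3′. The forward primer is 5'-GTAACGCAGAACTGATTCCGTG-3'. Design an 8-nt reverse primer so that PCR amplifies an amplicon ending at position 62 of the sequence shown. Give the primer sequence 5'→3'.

The forward primer binds at positions 29–50; the product's 3' end on the top strand is position 62.
The reverse primer anneals to the top strand over positions 55–62, i.e. to CGCGGGTC.
Its sequence written 5'→3' is the reverse complement: GACCCGCG.

5'-GACCCGCG-3'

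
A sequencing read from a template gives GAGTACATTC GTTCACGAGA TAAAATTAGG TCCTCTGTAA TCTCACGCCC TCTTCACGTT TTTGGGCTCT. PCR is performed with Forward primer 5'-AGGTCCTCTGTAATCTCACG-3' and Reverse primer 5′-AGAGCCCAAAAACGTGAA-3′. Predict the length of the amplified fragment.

43 bp

The forward primer matches the template at positions 28–47.
The reverse primer's reverse complement is TTCACGTTTTTGGGCTCT, which matches the template at positions 53–70.
The product runs from position 28 to position 70, so its length is 70 − 28 + 1 = 43 bp.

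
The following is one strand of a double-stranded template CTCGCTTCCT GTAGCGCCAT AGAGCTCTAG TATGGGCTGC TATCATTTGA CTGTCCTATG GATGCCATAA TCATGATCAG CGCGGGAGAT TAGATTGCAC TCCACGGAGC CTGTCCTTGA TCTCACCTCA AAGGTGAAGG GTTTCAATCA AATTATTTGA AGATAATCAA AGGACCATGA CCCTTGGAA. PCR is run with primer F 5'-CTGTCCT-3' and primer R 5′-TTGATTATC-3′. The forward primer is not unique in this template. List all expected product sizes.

The forward primer CTGTCCT matches the top strand at positions 51–57, 111–117.
The reverse primer's reverse complement is GATAATCAA, matching at positions 162–170.
Each forward site pairs with the reverse site to give a product ending at position 170: sizes 120, 60 bp.

120 bp, 60 bp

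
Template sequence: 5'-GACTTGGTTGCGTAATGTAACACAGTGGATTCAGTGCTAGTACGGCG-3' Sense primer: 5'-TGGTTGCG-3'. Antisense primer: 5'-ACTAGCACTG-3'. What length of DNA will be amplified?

Forward primer TGGTTGCG is found on the top strand at positions 5–12.
Reverse complement of the reverse primer: CAGTGCTAGT. This occurs on the top strand at positions 32–41.
The product runs from position 5 to position 41, so its length is 41 − 5 + 1 = 37 bp.

37 bp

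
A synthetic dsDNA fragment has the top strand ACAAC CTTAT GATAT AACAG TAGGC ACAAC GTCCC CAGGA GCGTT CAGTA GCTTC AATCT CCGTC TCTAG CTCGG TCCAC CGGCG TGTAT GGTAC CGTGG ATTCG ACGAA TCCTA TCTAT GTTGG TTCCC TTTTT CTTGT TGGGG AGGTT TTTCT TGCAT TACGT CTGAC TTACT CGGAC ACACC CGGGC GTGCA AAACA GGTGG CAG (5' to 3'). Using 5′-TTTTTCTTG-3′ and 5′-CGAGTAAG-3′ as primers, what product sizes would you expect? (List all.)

The forward primer TTTTTCTTG matches the top strand at positions 131–139, 149–157.
The reverse primer's reverse complement is CTTACTCG, matching at positions 170–177.
Each forward site pairs with the reverse site to give a product ending at position 177: sizes 47, 29 bp.

47 bp, 29 bp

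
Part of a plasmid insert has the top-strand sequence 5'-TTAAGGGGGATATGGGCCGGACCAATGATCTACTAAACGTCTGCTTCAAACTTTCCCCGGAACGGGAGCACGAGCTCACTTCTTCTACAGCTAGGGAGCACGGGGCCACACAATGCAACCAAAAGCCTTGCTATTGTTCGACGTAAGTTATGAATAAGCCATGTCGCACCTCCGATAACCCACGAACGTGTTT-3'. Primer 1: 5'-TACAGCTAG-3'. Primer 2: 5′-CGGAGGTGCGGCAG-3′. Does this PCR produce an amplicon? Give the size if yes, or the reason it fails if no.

No product — primer 2 has no binding site in the template.

Primer 2 (CGGAGGTGCGGCAG) does not match the top strand, and its reverse complement CTGCCGCACCTCCG does not match either.
With no annealing site for primer 2, no amplification occurs.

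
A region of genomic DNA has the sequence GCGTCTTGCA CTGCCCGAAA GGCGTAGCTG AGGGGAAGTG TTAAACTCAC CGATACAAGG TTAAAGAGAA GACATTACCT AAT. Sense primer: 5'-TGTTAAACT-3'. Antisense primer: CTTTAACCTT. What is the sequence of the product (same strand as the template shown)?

5'-TGTTAAACTCACCGATACAAGGTTAAAG-3'

Scanning the template, TGTTAAACT occurs at positions 39–47; this primer anneals to the bottom strand there with its 3' end pointing downstream.
The reverse primer's reverse complement is AAGGTTAAAG, which matches the template at positions 57–66.
The product is the template from position 39 through 66 (28 bp).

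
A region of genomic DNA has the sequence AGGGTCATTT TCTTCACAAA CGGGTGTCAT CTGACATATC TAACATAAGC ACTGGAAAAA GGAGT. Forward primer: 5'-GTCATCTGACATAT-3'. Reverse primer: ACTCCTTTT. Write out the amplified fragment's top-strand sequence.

The forward primer matches the template at positions 26–39.
Taking the reverse complement of ACTCCTTTT gives AAAAGGAGT, found at positions 57–65 on the template; the primer anneals here to the top strand with its 3' end pointing upstream.
The product is the template from position 26 through 65 (40 bp).

5'-GTCATCTGACATATCTAACATAAGCACTGGAAAAAGGAGT-3'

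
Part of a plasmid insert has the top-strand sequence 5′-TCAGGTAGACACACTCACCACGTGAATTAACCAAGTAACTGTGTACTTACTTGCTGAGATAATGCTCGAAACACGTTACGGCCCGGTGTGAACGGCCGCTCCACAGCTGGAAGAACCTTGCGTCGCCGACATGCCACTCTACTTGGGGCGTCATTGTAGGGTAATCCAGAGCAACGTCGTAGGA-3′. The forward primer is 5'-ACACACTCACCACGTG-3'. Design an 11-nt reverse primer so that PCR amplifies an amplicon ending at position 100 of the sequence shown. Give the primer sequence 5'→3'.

The forward primer binds at positions 9–24; the product's 3' end on the top strand is position 100.
The reverse primer anneals to the top strand over positions 90–100, i.e. to GAACGGCCGCT.
Its sequence written 5'→3' is the reverse complement: AGCGGCCGTTC.

5'-AGCGGCCGTTC-3'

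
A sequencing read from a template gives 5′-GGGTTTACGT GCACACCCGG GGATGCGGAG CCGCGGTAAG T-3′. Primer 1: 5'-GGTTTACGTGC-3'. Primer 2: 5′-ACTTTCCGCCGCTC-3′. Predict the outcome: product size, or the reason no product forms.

No product — primer 2 has no binding site in the template.

Primer 2 (ACTTTCCGCCGCTC) does not match the top strand, and its reverse complement GAGCGGCGGAAAGT does not match either.
With no annealing site for primer 2, no amplification occurs.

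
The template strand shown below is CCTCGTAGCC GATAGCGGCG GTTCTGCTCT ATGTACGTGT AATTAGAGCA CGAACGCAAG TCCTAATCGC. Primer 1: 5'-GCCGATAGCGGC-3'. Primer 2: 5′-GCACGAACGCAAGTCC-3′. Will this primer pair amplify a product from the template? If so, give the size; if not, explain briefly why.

No product — both primers anneal to the same strand and extend in the same direction.

Primer 1 (GCCGATAGCGGC) matches the top strand at positions 8–19 (3' end points downstream).
Primer 2 (GCACGAACGCAAGTCC) also matches the top strand directly, at positions 48–63 — its reverse complement GGACTTGCGTTCGTGC is not present.
Both primers anneal to the bottom strand with 3' ends pointing the same way, so neither can prime synthesis back toward the other.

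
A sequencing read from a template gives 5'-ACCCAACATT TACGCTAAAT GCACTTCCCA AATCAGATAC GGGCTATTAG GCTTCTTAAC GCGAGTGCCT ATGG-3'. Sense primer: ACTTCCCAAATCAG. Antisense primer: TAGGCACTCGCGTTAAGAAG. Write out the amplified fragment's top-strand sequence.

5'-ACTTCCCAAATCAGATACGGGCTATTAGGCTTCTTAACGCGAGTGCCTA-3'

Scanning the template, ACTTCCCAAATCAG occurs at positions 23–36; this primer anneals to the bottom strand there with its 3' end pointing downstream.
Reverse complement of the reverse primer: CTTCTTAACGCGAGTGCCTA. This occurs on the top strand at positions 52–71.
The product is the template from position 23 through 71 (49 bp).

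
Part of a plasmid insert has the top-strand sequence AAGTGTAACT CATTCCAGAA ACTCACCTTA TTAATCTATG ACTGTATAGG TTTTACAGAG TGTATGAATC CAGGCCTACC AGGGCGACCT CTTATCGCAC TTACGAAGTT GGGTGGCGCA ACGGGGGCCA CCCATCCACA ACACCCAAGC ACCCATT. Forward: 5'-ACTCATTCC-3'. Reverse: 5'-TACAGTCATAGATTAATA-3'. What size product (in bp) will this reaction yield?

39 bp

Scanning the template, ACTCATTCC occurs at positions 8–16; this primer anneals to the bottom strand there with its 3' end pointing downstream.
Reverse complement of the reverse primer: TATTAATCTATGACTGTA. This occurs on the top strand at positions 29–46.
The product runs from position 8 to position 46, so its length is 46 − 8 + 1 = 39 bp.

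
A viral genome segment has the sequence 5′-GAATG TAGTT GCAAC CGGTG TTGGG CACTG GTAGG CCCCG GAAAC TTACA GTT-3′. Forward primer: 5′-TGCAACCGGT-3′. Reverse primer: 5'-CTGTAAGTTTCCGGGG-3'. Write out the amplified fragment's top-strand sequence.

5'-TGCAACCGGTGTTGGGCACTGGTAGGCCCCGGAAACTTACAG-3'

Forward primer TGCAACCGGT is found on the top strand at positions 10–19.
Reverse complement of the reverse primer: CCCCGGAAACTTACAG. This occurs on the top strand at positions 36–51.
The product is the template from position 10 through 51 (42 bp).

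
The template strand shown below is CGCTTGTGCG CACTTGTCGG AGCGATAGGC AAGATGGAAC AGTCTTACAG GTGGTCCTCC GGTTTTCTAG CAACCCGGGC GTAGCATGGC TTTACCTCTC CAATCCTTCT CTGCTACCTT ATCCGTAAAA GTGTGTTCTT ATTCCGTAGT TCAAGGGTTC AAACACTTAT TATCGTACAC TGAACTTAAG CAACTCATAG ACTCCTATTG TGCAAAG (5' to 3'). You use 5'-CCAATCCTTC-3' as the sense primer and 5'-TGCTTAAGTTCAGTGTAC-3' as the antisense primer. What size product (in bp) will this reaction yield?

93 bp

The forward primer matches the template at positions 100–109.
Reverse complement of the reverse primer: GTACACTGAACTTAAGCA. This occurs on the top strand at positions 175–192.
Amplicon spans positions 100–192: 93 bp.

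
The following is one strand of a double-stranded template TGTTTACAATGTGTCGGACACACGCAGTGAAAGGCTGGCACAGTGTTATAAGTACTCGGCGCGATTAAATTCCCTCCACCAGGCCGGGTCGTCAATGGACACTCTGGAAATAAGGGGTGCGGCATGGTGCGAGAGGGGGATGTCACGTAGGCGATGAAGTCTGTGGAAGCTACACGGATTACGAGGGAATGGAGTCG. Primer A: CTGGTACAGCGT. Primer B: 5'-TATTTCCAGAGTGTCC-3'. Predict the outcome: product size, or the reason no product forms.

Primer A (CTGGTACAGCGT) does not match the top strand, and its reverse complement ACGCTGTACCAG does not match either.
With no annealing site for primer A, no amplification occurs.

No product — primer A has no binding site in the template.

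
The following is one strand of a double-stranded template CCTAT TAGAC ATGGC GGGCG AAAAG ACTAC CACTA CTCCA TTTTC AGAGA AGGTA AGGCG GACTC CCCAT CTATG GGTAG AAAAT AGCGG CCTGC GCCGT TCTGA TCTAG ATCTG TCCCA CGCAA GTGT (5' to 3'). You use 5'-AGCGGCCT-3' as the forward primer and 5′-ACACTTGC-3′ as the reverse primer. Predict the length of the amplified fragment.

44 bp

The forward primer matches the template at positions 86–93.
The reverse primer's reverse complement is GCAAGTGT, which matches the template at positions 122–129.
The product runs from position 86 to position 129, so its length is 129 − 86 + 1 = 44 bp.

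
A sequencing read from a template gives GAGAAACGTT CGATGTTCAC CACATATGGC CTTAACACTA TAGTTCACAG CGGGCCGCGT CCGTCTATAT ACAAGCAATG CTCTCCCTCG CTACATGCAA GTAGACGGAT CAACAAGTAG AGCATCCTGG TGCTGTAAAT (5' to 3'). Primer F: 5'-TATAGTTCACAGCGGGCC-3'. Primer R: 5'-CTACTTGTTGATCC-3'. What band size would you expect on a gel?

Scanning the template, TATAGTTCACAGCGGGCC occurs at positions 39–56; this primer anneals to the bottom strand there with its 3' end pointing downstream.
Taking the reverse complement of CTACTTGTTGATCC gives GGATCAACAAGTAG, found at positions 107–120 on the template; the primer anneals here to the top strand with its 3' end pointing upstream.
Product length = (reverse-primer end) − (forward-primer start) + 1 = 120 − 39 + 1 = 82 bp.

82 bp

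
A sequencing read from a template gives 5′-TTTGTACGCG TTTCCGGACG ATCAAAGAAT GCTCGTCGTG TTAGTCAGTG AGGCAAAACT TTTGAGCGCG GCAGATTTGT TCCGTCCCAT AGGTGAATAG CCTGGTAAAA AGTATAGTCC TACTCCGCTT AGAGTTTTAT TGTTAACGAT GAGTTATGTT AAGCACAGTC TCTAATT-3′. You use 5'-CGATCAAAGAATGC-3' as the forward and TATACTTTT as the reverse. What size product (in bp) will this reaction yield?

98 bp

The forward primer matches the template at positions 19–32.
Taking the reverse complement of TATACTTTT gives AAAAGTATA, found at positions 108–116 on the template; the primer anneals here to the top strand with its 3' end pointing upstream.
The product runs from position 19 to position 116, so its length is 116 − 19 + 1 = 98 bp.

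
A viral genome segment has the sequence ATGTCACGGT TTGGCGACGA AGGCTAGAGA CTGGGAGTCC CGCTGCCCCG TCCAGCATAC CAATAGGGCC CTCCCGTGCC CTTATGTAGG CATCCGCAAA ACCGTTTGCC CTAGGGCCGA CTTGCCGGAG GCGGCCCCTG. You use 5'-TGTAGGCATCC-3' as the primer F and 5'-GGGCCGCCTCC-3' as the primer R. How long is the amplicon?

53 bp

The forward primer matches the template at positions 85–95.
Taking the reverse complement of GGGCCGCCTCC gives GGAGGCGGCCC, found at positions 127–137 on the template; the primer anneals here to the top strand with its 3' end pointing upstream.
The product runs from position 85 to position 137, so its length is 137 − 85 + 1 = 53 bp.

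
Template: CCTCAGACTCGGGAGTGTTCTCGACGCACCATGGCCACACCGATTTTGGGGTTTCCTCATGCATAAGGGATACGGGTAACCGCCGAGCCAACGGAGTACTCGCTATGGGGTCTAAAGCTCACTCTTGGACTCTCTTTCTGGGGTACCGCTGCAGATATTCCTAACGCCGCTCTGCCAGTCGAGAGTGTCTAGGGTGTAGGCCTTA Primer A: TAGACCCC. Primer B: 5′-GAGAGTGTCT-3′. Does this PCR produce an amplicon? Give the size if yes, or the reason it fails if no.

Primer A (TAGACCCC) has reverse complement GGGGTCTA, which matches the top strand at positions 107–114; primer A anneals to the top strand there with its 3' end pointing upstream toward position 107.
Primer B (GAGAGTGTCT) matches the top strand directly at positions 181–190; it anneals to the bottom strand with its 3' end pointing downstream toward position 190.
The 3' ends diverge (primer A extends toward position 1, primer B toward position 205), so the primers never converge on a shared product.

No product — the primers' 3' ends point away from each other.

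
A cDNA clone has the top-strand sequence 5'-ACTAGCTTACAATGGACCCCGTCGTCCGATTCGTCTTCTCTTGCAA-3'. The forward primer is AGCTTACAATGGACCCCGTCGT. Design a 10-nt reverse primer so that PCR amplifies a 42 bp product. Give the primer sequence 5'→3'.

The forward primer binds at positions 4–25, so a 42 bp product ends at position 4 + 42 − 1 = 45.
The reverse primer anneals to the top strand over positions 36–45, i.e. to TTCTCTTGCA.
Its sequence written 5'→3' is the reverse complement: TGCAAGAGAA.

5'-TGCAAGAGAA-3'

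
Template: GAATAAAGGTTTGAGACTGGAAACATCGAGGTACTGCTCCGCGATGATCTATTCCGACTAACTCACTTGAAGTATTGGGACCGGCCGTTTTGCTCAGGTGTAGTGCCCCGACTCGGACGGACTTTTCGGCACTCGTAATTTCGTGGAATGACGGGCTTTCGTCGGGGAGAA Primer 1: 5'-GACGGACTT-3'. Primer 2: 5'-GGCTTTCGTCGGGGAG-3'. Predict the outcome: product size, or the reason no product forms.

Primer 1 (GACGGACTT) matches the top strand at positions 116–124 (3' end points downstream).
Primer 2 (GGCTTTCGTCGGGGAG) also matches the top strand directly, at positions 154–169 — its reverse complement CTCCCCGACGAAAGCC is not present.
Both primers anneal to the bottom strand with 3' ends pointing the same way, so neither can prime synthesis back toward the other.

No product — both primers anneal to the same strand and extend in the same direction.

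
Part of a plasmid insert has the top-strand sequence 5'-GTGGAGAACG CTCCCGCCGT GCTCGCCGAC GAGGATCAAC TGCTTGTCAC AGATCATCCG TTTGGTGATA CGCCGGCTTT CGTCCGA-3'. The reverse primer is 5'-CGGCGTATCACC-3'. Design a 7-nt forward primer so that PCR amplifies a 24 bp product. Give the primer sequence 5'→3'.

5'-GATCATC-3'

The reverse primer's reverse complement GGTGATACGCCG matches the template at positions 64–75, so the product ends at position 75.
A 24 bp product then starts at position 75 − 24 + 1 = 52.
The forward primer is identical to the top strand there: GATCATC.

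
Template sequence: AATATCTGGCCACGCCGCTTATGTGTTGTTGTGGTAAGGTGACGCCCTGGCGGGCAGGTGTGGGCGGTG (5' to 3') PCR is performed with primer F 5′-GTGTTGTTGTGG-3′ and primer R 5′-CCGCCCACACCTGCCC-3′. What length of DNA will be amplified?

45 bp

The forward primer matches the template at positions 23–34.
Taking the reverse complement of CCGCCCACACCTGCCC gives GGGCAGGTGTGGGCGG, found at positions 52–67 on the template; the primer anneals here to the top strand with its 3' end pointing upstream.
Product length = (reverse-primer end) − (forward-primer start) + 1 = 67 − 23 + 1 = 45 bp.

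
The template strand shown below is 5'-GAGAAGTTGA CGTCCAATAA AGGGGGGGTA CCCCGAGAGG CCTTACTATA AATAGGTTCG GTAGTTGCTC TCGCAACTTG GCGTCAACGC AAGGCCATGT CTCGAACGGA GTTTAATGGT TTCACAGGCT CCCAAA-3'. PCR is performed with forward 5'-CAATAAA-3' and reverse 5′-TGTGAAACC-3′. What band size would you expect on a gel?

Forward primer CAATAAA is found on the top strand at positions 15–21.
The reverse primer's reverse complement is GGTTTCACA, which matches the template at positions 118–126.
Product length = (reverse-primer end) − (forward-primer start) + 1 = 126 − 15 + 1 = 112 bp.

112 bp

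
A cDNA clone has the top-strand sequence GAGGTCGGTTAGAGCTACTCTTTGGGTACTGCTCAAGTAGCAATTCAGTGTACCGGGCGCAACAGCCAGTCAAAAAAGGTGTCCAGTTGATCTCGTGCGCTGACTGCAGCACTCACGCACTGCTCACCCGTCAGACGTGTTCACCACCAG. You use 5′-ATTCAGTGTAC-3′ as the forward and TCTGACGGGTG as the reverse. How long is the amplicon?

Forward primer ATTCAGTGTAC is found on the top strand at positions 43–53.
The reverse primer's reverse complement is CACCCGTCAGA, which matches the template at positions 125–135.
The product runs from position 43 to position 135, so its length is 135 − 43 + 1 = 93 bp.

93 bp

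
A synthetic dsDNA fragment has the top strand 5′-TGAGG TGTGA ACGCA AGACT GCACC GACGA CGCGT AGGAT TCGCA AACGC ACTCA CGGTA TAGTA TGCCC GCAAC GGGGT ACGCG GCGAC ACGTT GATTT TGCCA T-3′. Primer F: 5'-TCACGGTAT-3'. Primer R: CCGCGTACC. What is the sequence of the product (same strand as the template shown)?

5'-TCACGGTATAGTATGCCCGCAACGGGGTACGCGG-3'

Forward primer TCACGGTAT is found on the top strand at positions 53–61.
Reverse complement of the reverse primer: GGTACGCGG. This occurs on the top strand at positions 78–86.
The product is the template from position 53 through 86 (34 bp).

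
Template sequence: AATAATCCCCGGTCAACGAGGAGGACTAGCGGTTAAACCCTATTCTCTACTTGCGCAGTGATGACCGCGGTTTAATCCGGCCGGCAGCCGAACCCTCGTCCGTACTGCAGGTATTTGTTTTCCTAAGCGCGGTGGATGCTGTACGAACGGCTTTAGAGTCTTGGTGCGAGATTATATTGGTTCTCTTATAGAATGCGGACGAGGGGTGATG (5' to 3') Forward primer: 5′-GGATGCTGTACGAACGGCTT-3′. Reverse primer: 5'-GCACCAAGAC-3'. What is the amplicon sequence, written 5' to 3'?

The forward primer matches the template at positions 134–153.
Reverse complement of the reverse primer: GTCTTGGTGC. This occurs on the top strand at positions 158–167.
The product is the template from position 134 through 167 (34 bp).

5'-GGATGCTGTACGAACGGCTTTAGAGTCTTGGTGC-3'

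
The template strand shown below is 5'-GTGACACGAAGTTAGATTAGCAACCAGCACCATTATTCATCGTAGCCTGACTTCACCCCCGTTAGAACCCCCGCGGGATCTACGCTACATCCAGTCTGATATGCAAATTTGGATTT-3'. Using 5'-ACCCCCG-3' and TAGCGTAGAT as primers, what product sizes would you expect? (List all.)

The forward primer ACCCCCG matches the top strand at positions 55–61, 67–73.
The reverse primer's reverse complement is ATCTACGCTA, matching at positions 78–87.
Each forward site pairs with the reverse site to give a product ending at position 87: sizes 33, 21 bp.

33 bp, 21 bp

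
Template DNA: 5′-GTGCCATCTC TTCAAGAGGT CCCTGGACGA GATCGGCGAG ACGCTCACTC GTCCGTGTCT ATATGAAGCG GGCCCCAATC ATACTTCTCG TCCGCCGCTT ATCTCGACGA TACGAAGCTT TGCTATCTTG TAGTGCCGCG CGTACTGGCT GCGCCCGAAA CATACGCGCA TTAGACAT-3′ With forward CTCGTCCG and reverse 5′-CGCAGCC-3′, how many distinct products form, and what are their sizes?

The forward primer CTCGTCCG matches the top strand at positions 48–55, 87–94.
The reverse primer's reverse complement is GGCTGCG, matching at positions 147–153.
Each forward site pairs with the reverse site to give a product ending at position 153: sizes 106, 67 bp.

Two products: 106 bp, 67 bp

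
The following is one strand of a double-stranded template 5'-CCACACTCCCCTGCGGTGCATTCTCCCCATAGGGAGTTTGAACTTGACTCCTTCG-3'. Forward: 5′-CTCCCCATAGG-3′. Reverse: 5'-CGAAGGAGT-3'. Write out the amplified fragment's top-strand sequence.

5'-CTCCCCATAGGGAGTTTGAACTTGACTCCTTCG-3'

Scanning the template, CTCCCCATAGG occurs at positions 23–33; this primer anneals to the bottom strand there with its 3' end pointing downstream.
The reverse primer's reverse complement is ACTCCTTCG, which matches the template at positions 47–55.
The product is the template from position 23 through 55 (33 bp).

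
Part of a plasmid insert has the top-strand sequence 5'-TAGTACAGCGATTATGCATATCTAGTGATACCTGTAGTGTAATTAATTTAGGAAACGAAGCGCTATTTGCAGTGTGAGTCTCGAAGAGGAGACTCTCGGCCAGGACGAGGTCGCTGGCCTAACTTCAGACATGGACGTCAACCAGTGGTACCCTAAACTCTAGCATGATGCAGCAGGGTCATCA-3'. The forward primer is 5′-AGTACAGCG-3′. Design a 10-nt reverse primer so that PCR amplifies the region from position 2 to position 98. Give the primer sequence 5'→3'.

5'-CGAGAGTCTC-3'

The product's 3' end on the top strand is position 98.
The reverse primer anneals to the top strand over positions 89–98, i.e. to GAGACTCTCG.
Its sequence written 5'→3' is the reverse complement: CGAGAGTCTC.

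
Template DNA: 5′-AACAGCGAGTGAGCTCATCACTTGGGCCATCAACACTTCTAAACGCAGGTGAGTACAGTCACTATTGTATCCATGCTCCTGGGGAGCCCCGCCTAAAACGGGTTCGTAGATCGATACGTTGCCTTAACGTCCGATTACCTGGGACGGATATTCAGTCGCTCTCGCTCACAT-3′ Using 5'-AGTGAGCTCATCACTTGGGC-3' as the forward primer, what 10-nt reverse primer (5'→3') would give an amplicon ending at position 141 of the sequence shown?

The forward primer binds at positions 8–27; the product's 3' end on the top strand is position 141.
The reverse primer anneals to the top strand over positions 132–141, i.e. to CGATTACCTG.
Its sequence written 5'→3' is the reverse complement: CAGGTAATCG.

5'-CAGGTAATCG-3'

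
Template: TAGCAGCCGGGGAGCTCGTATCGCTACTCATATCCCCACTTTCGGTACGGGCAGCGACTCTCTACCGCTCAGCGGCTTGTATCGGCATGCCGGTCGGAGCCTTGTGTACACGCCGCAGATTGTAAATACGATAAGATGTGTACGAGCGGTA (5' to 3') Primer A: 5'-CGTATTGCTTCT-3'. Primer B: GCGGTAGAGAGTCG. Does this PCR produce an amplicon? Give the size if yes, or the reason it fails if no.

Primer A (CGTATTGCTTCT) does not match the top strand, and its reverse complement AGAAGCAATACG does not match either.
With no annealing site for primer A, no amplification occurs.

No product — primer A has no binding site in the template.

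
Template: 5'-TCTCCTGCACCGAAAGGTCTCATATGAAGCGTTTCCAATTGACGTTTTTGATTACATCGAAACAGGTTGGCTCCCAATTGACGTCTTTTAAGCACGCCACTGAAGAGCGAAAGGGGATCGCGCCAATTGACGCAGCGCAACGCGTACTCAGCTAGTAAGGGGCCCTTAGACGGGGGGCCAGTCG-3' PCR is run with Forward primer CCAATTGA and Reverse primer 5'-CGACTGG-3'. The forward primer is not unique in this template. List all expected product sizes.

150 bp, 111 bp, 62 bp

The forward primer CCAATTGA matches the top strand at positions 35–42, 74–81, 123–130.
The reverse primer's reverse complement is CCAGTCG, matching at positions 178–184.
Each forward site pairs with the reverse site to give a product ending at position 184: sizes 150, 111, 62 bp.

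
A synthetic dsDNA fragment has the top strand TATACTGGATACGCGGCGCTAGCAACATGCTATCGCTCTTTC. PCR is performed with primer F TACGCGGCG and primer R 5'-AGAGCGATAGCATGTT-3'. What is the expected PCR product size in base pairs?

30 bp

The forward primer matches the template at positions 10–18.
Taking the reverse complement of AGAGCGATAGCATGTT gives AACATGCTATCGCTCT, found at positions 24–39 on the template; the primer anneals here to the top strand with its 3' end pointing upstream.
The product runs from position 10 to position 39, so its length is 39 − 10 + 1 = 30 bp.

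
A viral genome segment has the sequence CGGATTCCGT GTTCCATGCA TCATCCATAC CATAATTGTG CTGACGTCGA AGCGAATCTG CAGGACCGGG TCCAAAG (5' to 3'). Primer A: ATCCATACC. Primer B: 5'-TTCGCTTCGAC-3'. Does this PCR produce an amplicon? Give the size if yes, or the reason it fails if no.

Primer A (ATCCATACC) matches the top strand at positions 23–31; it acts as a forward primer.
Primer B's reverse complement is GTCGAAGCGAA, matching the top strand at positions 46–56; it acts as a reverse primer.
The 3' ends face each other across positions 23–56, giving a 34 bp product.

Yes — a 34 bp product.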